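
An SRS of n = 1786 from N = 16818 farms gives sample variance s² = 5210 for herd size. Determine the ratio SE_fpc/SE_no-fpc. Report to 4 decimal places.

0.9454

f = n/N = 1786/16818 = 0.10619574.
SE_no-fpc = √(s²/n) = 1.7079617; SE_fpc = √((1−f)s²/n) = 1.6147279.
Ratio = √(1−f) = 0.94541222.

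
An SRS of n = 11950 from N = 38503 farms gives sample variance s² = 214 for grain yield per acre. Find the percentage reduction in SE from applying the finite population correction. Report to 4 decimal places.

16.9558

f = n/N = 11950/38503 = 0.31036543.
SE_no-fpc = √(s²/n) = 0.13382059; SE_fpc = √((1−f)s²/n) = 0.11113029.
Ratio = √(1−f) = 0.83044240. Reduction = 100·(1 − 0.83044240) = 16.9558%.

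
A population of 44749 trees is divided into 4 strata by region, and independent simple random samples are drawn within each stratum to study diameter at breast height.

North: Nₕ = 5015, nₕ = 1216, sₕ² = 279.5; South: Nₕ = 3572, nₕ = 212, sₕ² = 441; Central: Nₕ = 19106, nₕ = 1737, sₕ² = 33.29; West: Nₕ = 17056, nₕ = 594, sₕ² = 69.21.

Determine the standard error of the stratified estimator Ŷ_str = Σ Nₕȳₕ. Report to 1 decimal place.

Var(Ŷ_str) = Σₕ Nₕ²(1 − fₕ)sₕ²/nₕ.
North: 5015²·(1 − 1216/5015)·279.5/1216 = 4.3791364 × 10^6.
South: 3572²·(1 − 212/3572)·441/212 = 2.4966258 × 10^7.
Central: 19106²·(1 − 1737/19106)·33.29/1737 = 6.3600212 × 10^6.
West: 17056²·(1 − 594/17056)·69.21/594 = 3.2714643 × 10^7.
Sum = 6.8420059 × 10^7.
SE = √(6.8420059 × 10^7) = 8271.6.

8271.6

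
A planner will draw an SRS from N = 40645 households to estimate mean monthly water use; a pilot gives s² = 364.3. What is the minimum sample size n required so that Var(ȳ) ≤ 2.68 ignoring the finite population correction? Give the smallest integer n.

136

Without fpc, n₀ = s²/D = 364.3/2.68 = 135.9328.
Rounding up, n = 136.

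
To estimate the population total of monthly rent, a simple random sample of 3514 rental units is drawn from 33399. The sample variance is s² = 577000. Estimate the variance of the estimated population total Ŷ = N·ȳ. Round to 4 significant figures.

1.639 × 10^11

Var(Ŷ) = N²·Var(ȳ) = N²·(1 − n/N)·s²/n.
f = 3514/33399 = 0.10521273; Var(ȳ) = 0.89478727·577000/3514 = 146.92438.
Var(Ŷ) = 33399² · 146.92438 = 1.6389315 × 10^11.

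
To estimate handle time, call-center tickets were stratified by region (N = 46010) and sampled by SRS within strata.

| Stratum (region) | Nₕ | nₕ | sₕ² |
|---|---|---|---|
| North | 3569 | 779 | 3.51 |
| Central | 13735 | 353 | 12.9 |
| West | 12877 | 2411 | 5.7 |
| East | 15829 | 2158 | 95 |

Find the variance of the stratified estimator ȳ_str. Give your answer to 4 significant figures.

0.007845

Var(ȳ_str) = Σₕ Wₕ²(1 − fₕ)sₕ²/nₕ with Wₕ = Nₕ/N, N = 46010.
North: Wₕ = 0.07757009; term = 0.07757009²·(1 − 0.21826842)·3.51/779 = 2.1194147 × 10^-5.
Central: Wₕ = 0.29852206; term = 0.29852206²·(1 − 0.02570076)·12.9/353 = 0.0031729281.
West: Wₕ = 0.27987394; term = 0.27987394²·(1 − 0.18723305)·5.7/2411 = 1.5051113 × 10^-4.
East: Wₕ = 0.34403391; term = 0.34403391²·(1 − 0.13633205)·95/2158 = 0.0045000927.
Sum = 0.0078447261.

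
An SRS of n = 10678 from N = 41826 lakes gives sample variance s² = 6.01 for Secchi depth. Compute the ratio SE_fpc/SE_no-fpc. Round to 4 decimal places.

f = n/N = 10678/41826 = 0.25529575.
SE_no-fpc = √(s²/n) = 0.023724238; SE_fpc = √((1−f)s²/n) = 0.020473128.
Ratio = √(1−f) = 0.86296249.

0.8630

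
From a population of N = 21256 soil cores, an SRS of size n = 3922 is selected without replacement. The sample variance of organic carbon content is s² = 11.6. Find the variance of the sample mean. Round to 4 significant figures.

0.002412

Under SRS without replacement, Var(ȳ) = (1 − f)·s²/n with f = n/N = 3922/21256 = 0.18451261.
Var(ȳ) = (1 − 0.18451261)·11.6/3922 = 0.81548739·0.0029576747 = 0.0024119464.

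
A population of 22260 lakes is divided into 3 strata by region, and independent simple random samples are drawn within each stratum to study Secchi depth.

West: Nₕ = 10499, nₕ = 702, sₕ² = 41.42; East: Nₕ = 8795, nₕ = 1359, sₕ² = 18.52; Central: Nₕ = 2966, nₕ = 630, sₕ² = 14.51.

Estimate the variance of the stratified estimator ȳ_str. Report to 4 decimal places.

Var(ȳ_str) = Σₕ Wₕ²(1 − fₕ)sₕ²/nₕ with Wₕ = Nₕ/N, N = 22260.
West: Wₕ = 0.47165319; term = 0.47165319²·(1 − 0.06686351)·41.42/702 = 0.012247959.
East: Wₕ = 0.39510332; term = 0.39510332²·(1 − 0.15451961)·18.52/1359 = 0.001798649.
Central: Wₕ = 0.13324349; term = 0.13324349²·(1 − 0.21240728)·14.51/630 = 3.2204794 × 10^-4.
Sum = 0.014368656.

0.0144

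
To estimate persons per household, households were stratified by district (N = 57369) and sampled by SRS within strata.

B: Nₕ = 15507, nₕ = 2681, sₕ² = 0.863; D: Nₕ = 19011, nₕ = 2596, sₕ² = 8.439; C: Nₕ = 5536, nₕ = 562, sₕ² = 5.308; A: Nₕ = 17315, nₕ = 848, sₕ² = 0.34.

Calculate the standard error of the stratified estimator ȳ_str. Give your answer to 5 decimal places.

0.02101

Var(ȳ_str) = Σₕ Wₕ²(1 − fₕ)sₕ²/nₕ with Wₕ = Nₕ/N, N = 57369.
B: Wₕ = 0.27030278; term = 0.27030278²·(1 − 0.17288966)·0.863/2681 = 1.9452635 × 10^-5.
D: Wₕ = 0.33138106; term = 0.33138106²·(1 − 0.13655252)·8.439/2596 = 3.082319 × 10^-4.
C: Wₕ = 0.09649811; term = 0.09649811²·(1 − 0.10151734)·5.308/562 = 7.9020887 × 10^-5.
A: Wₕ = 0.30181806; term = 0.30181806²·(1 − 0.04897488)·0.34/848 = 3.4734855 × 10^-5.
Sum = 4.4144028 × 10^-4.
SE = √(4.4144028 × 10^-4) = 0.02101.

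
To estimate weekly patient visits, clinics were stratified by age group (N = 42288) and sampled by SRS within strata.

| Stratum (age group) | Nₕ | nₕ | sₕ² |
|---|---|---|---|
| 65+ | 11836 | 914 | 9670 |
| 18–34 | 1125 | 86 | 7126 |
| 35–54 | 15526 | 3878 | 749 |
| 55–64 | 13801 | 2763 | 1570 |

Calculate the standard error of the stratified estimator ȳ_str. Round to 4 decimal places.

Var(ȳ_str) = Σₕ Wₕ²(1 − fₕ)sₕ²/nₕ with Wₕ = Nₕ/N, N = 42288.
65+: Wₕ = 0.27989028; term = 0.27989028²·(1 − 0.07722203)·9670/914 = 0.76480922.
18–34: Wₕ = 0.02660329; term = 0.02660329²·(1 − 0.07644444)·7126/86 = 0.05416031.
35–54: Wₕ = 0.36714907; term = 0.36714907²·(1 − 0.24977457)·749/3878 = 0.019532178.
55–64: Wₕ = 0.32635736; term = 0.32635736²·(1 − 0.20020288)·1570/2763 = 0.048404465.
Sum = 0.88690617.
SE = √(0.88690617) = 0.9418.

0.9418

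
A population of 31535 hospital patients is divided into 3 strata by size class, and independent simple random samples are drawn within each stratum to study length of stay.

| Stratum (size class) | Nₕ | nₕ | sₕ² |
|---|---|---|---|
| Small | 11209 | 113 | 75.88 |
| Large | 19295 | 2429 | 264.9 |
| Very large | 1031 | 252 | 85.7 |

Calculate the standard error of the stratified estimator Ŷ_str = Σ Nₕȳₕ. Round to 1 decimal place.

10921.6

Var(Ŷ_str) = Σₕ Nₕ²(1 − fₕ)sₕ²/nₕ.
Small: 11209²·(1 − 113/11209)·75.88/113 = 8.3518406 × 10^7.
Large: 19295²·(1 − 2429/19295)·264.9/2429 = 3.5490435 × 10^7.
Very large: 1031²·(1 − 252/1031)·85.7/252 = 273134.4.
Sum = 1.1928198 × 10^8.
SE = √(1.1928198 × 10^8) = 10921.6.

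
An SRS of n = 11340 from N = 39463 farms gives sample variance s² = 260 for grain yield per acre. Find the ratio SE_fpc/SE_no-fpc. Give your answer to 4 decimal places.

f = n/N = 11340/39463 = 0.28735778.
SE_no-fpc = √(s²/n) = 0.15141892; SE_fpc = √((1−f)s²/n) = 0.12782504.
Ratio = √(1−f) = 0.84418139.

0.8442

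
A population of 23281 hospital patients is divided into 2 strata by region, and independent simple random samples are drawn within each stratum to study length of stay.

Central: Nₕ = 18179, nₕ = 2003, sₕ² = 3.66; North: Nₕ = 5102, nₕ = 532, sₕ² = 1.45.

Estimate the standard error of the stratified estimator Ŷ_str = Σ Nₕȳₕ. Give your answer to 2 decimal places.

Var(Ŷ_str) = Σₕ Nₕ²(1 − fₕ)sₕ²/nₕ.
Central: 18179²·(1 − 2003/18179)·3.66/2003 = 537330.22.
North: 5102²·(1 − 532/5102)·1.45/532 = 63549.63.
Sum = 600879.85.
SE = √(600879.85) = 775.16.

775.16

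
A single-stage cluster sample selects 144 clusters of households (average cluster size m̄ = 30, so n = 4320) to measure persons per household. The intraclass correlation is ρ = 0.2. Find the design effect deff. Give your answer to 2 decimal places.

6.80

deff = 1 + (30 − 1)·0.2 = 1 + 5.8 = 6.8.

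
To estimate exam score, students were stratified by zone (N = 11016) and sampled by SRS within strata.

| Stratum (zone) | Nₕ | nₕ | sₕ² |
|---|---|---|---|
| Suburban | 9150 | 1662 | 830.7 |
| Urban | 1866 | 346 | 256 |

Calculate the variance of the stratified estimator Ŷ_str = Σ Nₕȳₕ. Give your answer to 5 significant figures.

3.6344 × 10^7

Var(Ŷ_str) = Σₕ Nₕ²(1 − fₕ)sₕ²/nₕ.
Suburban: 9150²·(1 − 1662/9150)·830.7/1662 = 3.4245233 × 10^7.
Urban: 1866²·(1 − 346/1866)·256/346 = 2.0985489 × 10^6.
Sum = 3.6343782 × 10^7.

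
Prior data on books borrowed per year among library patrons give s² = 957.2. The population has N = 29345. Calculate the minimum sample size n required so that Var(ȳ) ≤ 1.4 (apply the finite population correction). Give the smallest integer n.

Without fpc, n₀ = s²/D = 957.2/1.4 = 683.7143.
With fpc, (1 − n/N)·s²/n ≤ D requires n ≥ n₀/(1 + n₀/N) = 683.7143/(1 + 683.7143/29345) = 668.1470.
Rounding up, n = 669.

669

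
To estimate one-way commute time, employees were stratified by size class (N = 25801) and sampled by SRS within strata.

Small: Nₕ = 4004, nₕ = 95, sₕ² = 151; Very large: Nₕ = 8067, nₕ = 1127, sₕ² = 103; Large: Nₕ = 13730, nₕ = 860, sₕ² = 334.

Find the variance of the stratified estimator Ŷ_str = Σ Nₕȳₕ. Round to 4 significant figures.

Var(Ŷ_str) = Σₕ Nₕ²(1 − fₕ)sₕ²/nₕ.
Small: 4004²·(1 − 95/4004)·151/95 = 2.4877864 × 10^7.
Very large: 8067²·(1 − 1127/8067)·103/1127 = 5.1166397 × 10^6.
Large: 13730²·(1 − 860/13730)·334/860 = 6.862733 × 10^7.
Sum = 9.8621834 × 10^7.

9.862 × 10^7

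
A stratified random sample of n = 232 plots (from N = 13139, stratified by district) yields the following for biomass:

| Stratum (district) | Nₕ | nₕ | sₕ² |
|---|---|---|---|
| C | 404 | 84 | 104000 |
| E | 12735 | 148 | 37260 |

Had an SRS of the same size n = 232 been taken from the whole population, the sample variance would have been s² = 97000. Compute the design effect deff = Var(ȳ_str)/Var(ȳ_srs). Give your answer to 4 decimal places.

Var(ȳ_str) = Σ Wₕ²(1−fₕ)sₕ²/nₕ with Wₕ = Nₕ/13139:
  C: (404/13139)²·(1−84/404)·104000/84 = 0.92717299
  E: (12735/13139)²·(1−148/12735)·37260/148 = 233.76403
  → Var(ȳ_str) = 234.6912.
Var(ȳ_srs) = (1 − 232/13139)·97000/232 = 410.72085.
deff = 234.6912 / 410.72085 = 0.5714.

0.5714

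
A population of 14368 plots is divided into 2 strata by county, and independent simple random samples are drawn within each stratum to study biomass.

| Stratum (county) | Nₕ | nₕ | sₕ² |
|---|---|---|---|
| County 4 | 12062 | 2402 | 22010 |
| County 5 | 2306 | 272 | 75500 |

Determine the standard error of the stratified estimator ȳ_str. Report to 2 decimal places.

Var(ȳ_str) = Σₕ Wₕ²(1 − fₕ)sₕ²/nₕ with Wₕ = Nₕ/N, N = 14368.
County 4: Wₕ = 0.83950445; term = 0.83950445²·(1 − 0.19913779)·22010/2402 = 5.1719087.
County 5: Wₕ = 0.16049555; term = 0.16049555²·(1 − 0.11795317)·75500/272 = 6.3066054.
Sum = 11.478514.
SE = √(11.478514) = 3.39.

3.39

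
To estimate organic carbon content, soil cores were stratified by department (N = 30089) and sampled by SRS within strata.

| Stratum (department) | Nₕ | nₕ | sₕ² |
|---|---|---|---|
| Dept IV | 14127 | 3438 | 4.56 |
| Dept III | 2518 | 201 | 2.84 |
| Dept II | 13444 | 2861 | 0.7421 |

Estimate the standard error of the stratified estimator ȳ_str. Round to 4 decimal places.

Var(ȳ_str) = Σₕ Wₕ²(1 − fₕ)sₕ²/nₕ with Wₕ = Nₕ/N, N = 30089.
Dept IV: Wₕ = 0.46950713; term = 0.46950713²·(1 − 0.24336377)·4.56/3438 = 2.2122311 × 10^-4.
Dept III: Wₕ = 0.08368507; term = 0.08368507²·(1 − 0.07982526)·2.84/201 = 9.10518 × 10^-5.
Dept II: Wₕ = 0.44680780; term = 0.44680780²·(1 − 0.21280869)·0.7421/2861 = 4.0763021 × 10^-5.
Sum = 3.5303793 × 10^-4.
SE = √(3.5303793 × 10^-4) = 0.0188.

0.0188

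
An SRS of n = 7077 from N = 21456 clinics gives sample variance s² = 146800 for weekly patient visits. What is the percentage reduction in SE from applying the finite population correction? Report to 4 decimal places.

f = n/N = 7077/21456 = 0.32983781.
SE_no-fpc = √(s²/n) = 4.5544761; SE_fpc = √((1−f)s²/n) = 3.7284506.
Ratio = √(1−f) = 0.81863435. Reduction = 100·(1 − 0.81863435) = 18.1366%.

18.1366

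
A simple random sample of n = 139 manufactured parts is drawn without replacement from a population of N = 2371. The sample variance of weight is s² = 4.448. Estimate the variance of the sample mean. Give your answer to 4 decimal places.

0.0301

Under SRS without replacement, Var(ȳ) = (1 − f)·s²/n with f = n/N = 139/2371 = 0.05862505.
Var(ȳ) = (1 − 0.05862505)·4.448/139 = 0.94137495·0.032 = 0.030123998.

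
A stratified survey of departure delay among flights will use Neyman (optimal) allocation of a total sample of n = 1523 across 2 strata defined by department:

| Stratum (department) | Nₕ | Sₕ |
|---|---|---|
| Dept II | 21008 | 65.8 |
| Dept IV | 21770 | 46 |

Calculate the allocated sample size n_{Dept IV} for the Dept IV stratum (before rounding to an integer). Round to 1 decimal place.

Neyman allocation: nₕ = n·NₕSₕ / Σⱼ NⱼSⱼ.
Σ NⱼSⱼ = 21008·65.8 + 21770·46 = 2.3837464 × 10^6.
n_{Dept IV} = 1523·21770·46 / (2.3837464 × 10^6) = 639.8.

639.8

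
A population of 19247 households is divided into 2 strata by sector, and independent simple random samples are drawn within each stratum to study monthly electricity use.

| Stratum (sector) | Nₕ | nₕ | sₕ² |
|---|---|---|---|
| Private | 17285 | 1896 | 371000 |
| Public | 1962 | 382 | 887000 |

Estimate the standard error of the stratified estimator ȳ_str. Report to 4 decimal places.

Var(ȳ_str) = Σₕ Wₕ²(1 − fₕ)sₕ²/nₕ with Wₕ = Nₕ/N, N = 19247.
Private: Wₕ = 0.89806204; term = 0.89806204²·(1 − 0.10969048)·371000/1896 = 140.50419.
Public: Wₕ = 0.10193796; term = 0.10193796²·(1 − 0.19469929)·887000/382 = 19.430781.
Sum = 159.93497.
SE = √(159.93497) = 12.6465.

12.6465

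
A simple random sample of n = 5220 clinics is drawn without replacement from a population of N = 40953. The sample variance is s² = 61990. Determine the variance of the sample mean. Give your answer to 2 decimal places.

Under SRS without replacement, Var(ȳ) = (1 − f)·s²/n with f = n/N = 5220/40953 = 0.12746319.
Var(ȳ) = (1 − 0.12746319)·61990/5220 = 0.87253681·11.875479 = 10.361793.

10.36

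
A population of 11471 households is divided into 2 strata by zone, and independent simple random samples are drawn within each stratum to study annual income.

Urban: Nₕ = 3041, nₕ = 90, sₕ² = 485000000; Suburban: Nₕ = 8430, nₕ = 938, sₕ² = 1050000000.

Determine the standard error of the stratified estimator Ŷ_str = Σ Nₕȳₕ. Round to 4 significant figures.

Var(Ŷ_str) = Σₕ Nₕ²(1 − fₕ)sₕ²/nₕ.
Urban: 3041²·(1 − 90/3041)·485000000/90 = 4.835984 × 10^13.
Suburban: 8430²·(1 − 938/8430)·1050000000/938 = 7.0698761 × 10^13.
Sum = 1.190586 × 10^14.
SE = √(1.190586 × 10^14) = 1.091 × 10^7.

1.091 × 10^7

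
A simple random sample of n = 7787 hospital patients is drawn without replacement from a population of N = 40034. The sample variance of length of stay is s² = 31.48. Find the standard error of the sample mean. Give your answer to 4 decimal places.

0.0571

Under SRS without replacement, Var(ȳ) = (1 − f)·s²/n with f = n/N = 7787/40034 = 0.19450967.
Var(ȳ) = (1 − 0.19450967)·31.48/7787 = 0.80549033·0.0040426352 = 0.0032563035.
SE(ȳ) = √(0.0032563035) = 0.0571.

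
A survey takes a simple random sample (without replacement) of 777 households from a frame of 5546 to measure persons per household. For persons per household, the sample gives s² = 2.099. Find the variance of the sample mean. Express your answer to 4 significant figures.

Under SRS without replacement, Var(ȳ) = (1 − f)·s²/n with f = n/N = 777/5546 = 0.14010097.
Var(ȳ) = (1 − 0.14010097)·2.099/777 = 0.85989903·0.0027014157 = 0.0023229447.

0.002323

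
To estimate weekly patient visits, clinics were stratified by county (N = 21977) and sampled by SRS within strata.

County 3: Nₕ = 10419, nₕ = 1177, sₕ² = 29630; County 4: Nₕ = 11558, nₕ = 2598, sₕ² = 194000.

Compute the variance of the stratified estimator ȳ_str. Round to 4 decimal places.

21.0298

Var(ȳ_str) = Σₕ Wₕ²(1 − fₕ)sₕ²/nₕ with Wₕ = Nₕ/N, N = 21977.
County 3: Wₕ = 0.47408655; term = 0.47408655²·(1 − 0.11296670)·29630/1177 = 5.0189212.
County 4: Wₕ = 0.52591345; term = 0.52591345²·(1 − 0.22477937)·194000/2598 = 16.010927.
Sum = 21.029848.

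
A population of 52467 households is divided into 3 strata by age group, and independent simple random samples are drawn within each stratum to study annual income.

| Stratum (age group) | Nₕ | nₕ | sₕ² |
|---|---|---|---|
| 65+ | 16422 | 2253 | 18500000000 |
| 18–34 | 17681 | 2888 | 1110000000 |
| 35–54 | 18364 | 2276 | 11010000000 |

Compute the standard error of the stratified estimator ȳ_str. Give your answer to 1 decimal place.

1117.9

Var(ȳ_str) = Σₕ Wₕ²(1 − fₕ)sₕ²/nₕ with Wₕ = Nₕ/N, N = 52467.
65+: Wₕ = 0.31299674; term = 0.31299674²·(1 − 0.13719401)·18500000000/2253 = 694070.07.
18–34: Wₕ = 0.33699278; term = 0.33699278²·(1 − 0.16333918)·1110000000/2888 = 36518.792.
35–54: Wₕ = 0.35001048; term = 0.35001048²·(1 − 0.12393814)·11010000000/2276 = 519172.81.
Sum = 1.2497617 × 10^6.
SE = √(1.2497617 × 10^6) = 1117.9.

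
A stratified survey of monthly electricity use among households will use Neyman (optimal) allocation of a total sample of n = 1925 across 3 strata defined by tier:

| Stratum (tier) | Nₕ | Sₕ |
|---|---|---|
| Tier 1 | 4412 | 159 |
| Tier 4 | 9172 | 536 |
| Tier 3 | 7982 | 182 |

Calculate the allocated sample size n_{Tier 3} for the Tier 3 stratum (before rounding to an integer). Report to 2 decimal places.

395.52

Neyman allocation: nₕ = n·NₕSₕ / Σⱼ NⱼSⱼ.
Σ NⱼSⱼ = 4412·159 + 9172·536 + 7982·182 = 7.070424 × 10^6.
n_{Tier 3} = 1925·7982·182 / (7.070424 × 10^6) = 395.52.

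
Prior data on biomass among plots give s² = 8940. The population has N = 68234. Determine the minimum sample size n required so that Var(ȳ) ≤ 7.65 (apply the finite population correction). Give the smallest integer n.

Without fpc, n₀ = s²/D = 8940/7.65 = 1168.6275.
With fpc, (1 − n/N)·s²/n ≤ D requires n ≥ n₀/(1 + n₀/N) = 1168.6275/(1 + 1168.6275/68234) = 1148.9497.
Rounding up, n = 1149.

1149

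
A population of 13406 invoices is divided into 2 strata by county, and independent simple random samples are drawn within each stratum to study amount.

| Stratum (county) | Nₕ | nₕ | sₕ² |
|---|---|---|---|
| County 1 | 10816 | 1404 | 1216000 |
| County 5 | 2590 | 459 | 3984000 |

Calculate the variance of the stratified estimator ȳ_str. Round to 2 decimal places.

Var(ȳ_str) = Σₕ Wₕ²(1 − fₕ)sₕ²/nₕ with Wₕ = Nₕ/N, N = 13406.
County 1: Wₕ = 0.80680292; term = 0.80680292²·(1 − 0.12980769)·1216000/1404 = 490.58768.
County 5: Wₕ = 0.19319708; term = 0.19319708²·(1 − 0.17722008)·3984000/459 = 266.55782.
Sum = 757.1455.

757.15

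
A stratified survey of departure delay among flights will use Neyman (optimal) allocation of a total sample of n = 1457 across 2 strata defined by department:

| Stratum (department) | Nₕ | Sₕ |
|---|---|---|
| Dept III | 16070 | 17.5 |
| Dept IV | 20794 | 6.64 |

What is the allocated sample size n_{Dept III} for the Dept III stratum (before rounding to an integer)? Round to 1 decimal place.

Neyman allocation: nₕ = n·NₕSₕ / Σⱼ NⱼSⱼ.
Σ NⱼSⱼ = 16070·17.5 + 20794·6.64 = 419297.16.
n_{Dept III} = 1457·16070·17.5 / 419297.16 = 977.2.

977.2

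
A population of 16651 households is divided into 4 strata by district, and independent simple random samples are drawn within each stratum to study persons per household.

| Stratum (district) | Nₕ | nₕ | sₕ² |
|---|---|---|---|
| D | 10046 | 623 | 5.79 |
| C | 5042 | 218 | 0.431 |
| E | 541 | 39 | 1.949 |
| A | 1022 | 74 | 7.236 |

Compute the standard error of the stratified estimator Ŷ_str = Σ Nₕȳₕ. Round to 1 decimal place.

1017.9

Var(Ŷ_str) = Σₕ Nₕ²(1 − fₕ)sₕ²/nₕ.
D: 10046²·(1 − 623/10046)·5.79/623 = 879777.56.
C: 5042²·(1 − 218/5042)·0.431/218 = 48087.358.
E: 541²·(1 − 39/541)·1.949/39 = 13572.136.
A: 1022²·(1 − 74/1022)·7.236/74 = 94738.406.
Sum = 1.0361755 × 10^6.
SE = √(1.0361755 × 10^6) = 1017.9.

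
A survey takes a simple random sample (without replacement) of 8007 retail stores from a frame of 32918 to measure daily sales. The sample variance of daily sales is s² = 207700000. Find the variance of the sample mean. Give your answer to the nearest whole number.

19630

Under SRS without replacement, Var(ȳ) = (1 − f)·s²/n with f = n/N = 8007/32918 = 0.24324078.
Var(ȳ) = (1 − 0.24324078)·207700000/8007 = 0.75675922·25939.803 = 19630.185.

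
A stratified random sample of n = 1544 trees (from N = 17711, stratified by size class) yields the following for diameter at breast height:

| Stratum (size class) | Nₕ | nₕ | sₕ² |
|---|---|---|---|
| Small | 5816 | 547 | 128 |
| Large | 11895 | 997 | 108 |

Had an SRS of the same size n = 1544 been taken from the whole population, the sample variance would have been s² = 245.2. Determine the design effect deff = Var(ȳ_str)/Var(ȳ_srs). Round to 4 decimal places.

Var(ȳ_str) = Σ Wₕ²(1−fₕ)sₕ²/nₕ with Wₕ = Nₕ/17711:
  Small: (5816/17711)²·(1−547/5816)·128/547 = 0.022860676
  Large: (11895/17711)²·(1−997/11895)·108/997 = 0.044766556
  → Var(ȳ_str) = 0.067627232.
Var(ȳ_srs) = (1 − 1544/17711)·245.2/1544 = 0.14496379.
deff = 0.067627232 / 0.14496379 = 0.4665.

0.4665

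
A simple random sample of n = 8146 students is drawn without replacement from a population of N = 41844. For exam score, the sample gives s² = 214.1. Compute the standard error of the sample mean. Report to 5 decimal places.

0.14549

Under SRS without replacement, Var(ȳ) = (1 − f)·s²/n with f = n/N = 8146/41844 = 0.19467546.
Var(ȳ) = (1 − 0.19467546)·214.1/8146 = 0.80532454·0.026282838 = 0.021166215.
SE(ȳ) = √(0.021166215) = 0.14549.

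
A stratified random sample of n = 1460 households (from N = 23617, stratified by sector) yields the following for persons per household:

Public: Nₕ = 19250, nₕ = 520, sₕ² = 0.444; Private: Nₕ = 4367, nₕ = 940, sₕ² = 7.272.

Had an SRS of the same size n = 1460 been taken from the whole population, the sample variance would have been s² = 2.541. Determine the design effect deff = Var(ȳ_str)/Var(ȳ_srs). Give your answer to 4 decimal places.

Var(ȳ_str) = Σ Wₕ²(1−fₕ)sₕ²/nₕ with Wₕ = Nₕ/23617:
  Public: (19250/23617)²·(1−520/19250)·0.444/520 = 5.5194865 × 10^-4
  Private: (4367/23617)²·(1−940/4367)·7.272/940 = 2.0757443 × 10^-4
  → Var(ȳ_str) = 7.5952308 × 10^-4.
Var(ȳ_srs) = (1 − 1460/23617)·2.541/1460 = 0.001632819.
deff = (7.5952308 × 10^-4) / 0.001632819 = 0.4652.

0.4652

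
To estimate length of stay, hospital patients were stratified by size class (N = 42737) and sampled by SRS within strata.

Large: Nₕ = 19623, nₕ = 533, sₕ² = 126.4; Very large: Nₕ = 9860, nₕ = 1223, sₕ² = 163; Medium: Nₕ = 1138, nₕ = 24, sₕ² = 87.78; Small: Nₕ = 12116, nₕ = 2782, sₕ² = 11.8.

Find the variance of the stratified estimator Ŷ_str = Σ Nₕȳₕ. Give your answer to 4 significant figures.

Var(Ŷ_str) = Σₕ Nₕ²(1 − fₕ)sₕ²/nₕ.
Large: 19623²·(1 − 533/19623)·126.4/533 = 8.883645 × 10^7.
Very large: 9860²·(1 − 1223/9860)·163/1223 = 1.1350134 × 10^7.
Medium: 1138²·(1 − 24/1138)·87.78/24 = 4.6367298 × 10^6.
Small: 12116²·(1 − 2782/12116)·11.8/2782 = 479680.37.
Sum = 1.0530299 × 10^8.

1.053 × 10^8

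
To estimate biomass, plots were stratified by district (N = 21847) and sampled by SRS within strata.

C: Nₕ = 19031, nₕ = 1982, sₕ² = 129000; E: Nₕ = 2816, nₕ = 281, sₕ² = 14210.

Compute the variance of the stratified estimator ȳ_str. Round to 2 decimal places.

45.00

Var(ȳ_str) = Σₕ Wₕ²(1 − fₕ)sₕ²/nₕ with Wₕ = Nₕ/N, N = 21847.
C: Wₕ = 0.87110358; term = 0.87110358²·(1 − 0.10414587)·129000/1982 = 44.244874.
E: Wₕ = 0.12889642; term = 0.12889642²·(1 − 0.09978693)·14210/281 = 0.75633597.
Sum = 45.00121.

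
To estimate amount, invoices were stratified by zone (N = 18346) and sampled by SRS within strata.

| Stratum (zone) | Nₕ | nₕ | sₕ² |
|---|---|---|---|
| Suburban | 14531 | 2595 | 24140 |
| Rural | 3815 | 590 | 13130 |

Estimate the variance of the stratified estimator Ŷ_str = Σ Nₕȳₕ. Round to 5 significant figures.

Var(Ŷ_str) = Σₕ Nₕ²(1 − fₕ)sₕ²/nₕ.
Suburban: 14531²·(1 − 2595/14531)·24140/2595 = 1.6134452 × 10^9.
Rural: 3815²·(1 − 590/3815)·13130/590 = 2.7380223 × 10^8.
Sum = 1.8872474 × 10^9.

1.8872 × 10^9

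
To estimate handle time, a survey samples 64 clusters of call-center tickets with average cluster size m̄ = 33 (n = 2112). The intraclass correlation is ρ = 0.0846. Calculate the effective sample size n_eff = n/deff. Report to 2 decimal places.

deff = 1 + (33 − 1)·0.0846 = 1 + 2.7072 = 3.7072.
n_eff = 2112 / 3.7072 = 569.70.

569.70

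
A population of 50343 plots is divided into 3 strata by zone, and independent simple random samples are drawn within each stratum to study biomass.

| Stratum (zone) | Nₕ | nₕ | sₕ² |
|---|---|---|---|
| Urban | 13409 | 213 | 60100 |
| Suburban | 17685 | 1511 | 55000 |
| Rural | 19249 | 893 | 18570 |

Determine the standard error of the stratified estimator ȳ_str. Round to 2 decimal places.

Var(ȳ_str) = Σₕ Wₕ²(1 − fₕ)sₕ²/nₕ with Wₕ = Nₕ/N, N = 50343.
Urban: Wₕ = 0.26635282; term = 0.26635282²·(1 − 0.01588485)·60100/213 = 19.699508.
Suburban: Wₕ = 0.35129015; term = 0.35129015²·(1 − 0.08543964)·55000/1511 = 4.1081145.
Rural: Wₕ = 0.38235703; term = 0.38235703²·(1 − 0.04639202)·18570/893 = 2.8991353.
Sum = 26.706758.
SE = √(26.706758) = 5.17.

5.17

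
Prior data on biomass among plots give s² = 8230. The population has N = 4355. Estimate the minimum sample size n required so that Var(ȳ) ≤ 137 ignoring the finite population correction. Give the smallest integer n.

61

Without fpc, n₀ = s²/D = 8230/137 = 60.0730.
Rounding up, n = 61.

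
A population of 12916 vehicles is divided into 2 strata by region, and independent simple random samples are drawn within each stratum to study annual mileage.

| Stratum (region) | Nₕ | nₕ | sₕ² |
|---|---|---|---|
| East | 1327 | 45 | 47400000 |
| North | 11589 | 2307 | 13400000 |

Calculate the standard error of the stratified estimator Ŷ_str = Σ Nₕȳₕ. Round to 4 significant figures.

1.555 × 10^6

Var(Ŷ_str) = Σₕ Nₕ²(1 − fₕ)sₕ²/nₕ.
East: 1327²·(1 − 45/1327)·47400000/45 = 1.7919454 × 10^12.
North: 11589²·(1 − 2307/11589)·13400000/2307 = 6.2480534 × 10^11.
Sum = 2.4167507 × 10^12.
SE = √(2.4167507 × 10^12) = 1.555 × 10^6.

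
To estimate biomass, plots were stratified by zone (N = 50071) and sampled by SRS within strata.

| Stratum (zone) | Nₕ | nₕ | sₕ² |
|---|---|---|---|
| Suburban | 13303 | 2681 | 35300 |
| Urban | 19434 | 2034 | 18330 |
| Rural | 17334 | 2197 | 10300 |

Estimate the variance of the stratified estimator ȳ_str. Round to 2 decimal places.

Var(ȳ_str) = Σₕ Wₕ²(1 − fₕ)sₕ²/nₕ with Wₕ = Nₕ/N, N = 50071.
Suburban: Wₕ = 0.26568273; term = 0.26568273²·(1 − 0.20153349)·35300/2681 = 0.74209798.
Urban: Wₕ = 0.38812886; term = 0.38812886²·(1 − 0.10466193)·18330/2034 = 1.2154873.
Rural: Wₕ = 0.34618841; term = 0.34618841²·(1 − 0.12674513)·10300/2197 = 0.49065162.
Sum = 2.4482369.

2.45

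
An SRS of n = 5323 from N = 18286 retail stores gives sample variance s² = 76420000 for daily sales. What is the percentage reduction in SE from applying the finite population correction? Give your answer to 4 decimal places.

15.8036

f = n/N = 5323/18286 = 0.29109701.
SE_no-fpc = √(s²/n) = 119.81889; SE_fpc = √((1−f)s²/n) = 100.88316.
Ratio = √(1−f) = 0.84196377. Reduction = 100·(1 − 0.84196377) = 15.8036%.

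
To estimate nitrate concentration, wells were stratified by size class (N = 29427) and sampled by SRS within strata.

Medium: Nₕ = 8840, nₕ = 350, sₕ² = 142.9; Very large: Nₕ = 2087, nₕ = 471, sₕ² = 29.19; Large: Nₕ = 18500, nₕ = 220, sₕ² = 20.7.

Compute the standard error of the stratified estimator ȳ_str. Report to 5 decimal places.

0.26902

Var(ȳ_str) = Σₕ Wₕ²(1 − fₕ)sₕ²/nₕ with Wₕ = Nₕ/N, N = 29427.
Medium: Wₕ = 0.30040439; term = 0.30040439²·(1 − 0.03959276)·142.9/350 = 0.035386056.
Very large: Wₕ = 0.07092126; term = 0.07092126²·(1 − 0.22568280)·29.19/471 = 2.4137096 × 10^-4.
Large: Wₕ = 0.62867435; term = 0.62867435²·(1 − 0.01189189)·20.7/220 = 0.036745453.
Sum = 0.07237288.
SE = √(0.07237288) = 0.26902.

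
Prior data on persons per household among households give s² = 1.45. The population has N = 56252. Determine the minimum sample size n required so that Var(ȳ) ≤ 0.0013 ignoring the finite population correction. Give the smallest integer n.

1116

Without fpc, n₀ = s²/D = 1.45/0.0013 = 1115.3846.
Rounding up, n = 1116.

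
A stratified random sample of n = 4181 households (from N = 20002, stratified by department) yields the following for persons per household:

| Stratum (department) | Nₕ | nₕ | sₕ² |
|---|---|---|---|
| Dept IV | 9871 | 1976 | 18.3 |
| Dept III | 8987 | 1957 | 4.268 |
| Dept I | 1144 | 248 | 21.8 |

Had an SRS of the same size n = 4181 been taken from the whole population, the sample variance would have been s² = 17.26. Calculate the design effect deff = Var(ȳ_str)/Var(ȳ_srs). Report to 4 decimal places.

Var(ȳ_str) = Σ Wₕ²(1−fₕ)sₕ²/nₕ with Wₕ = Nₕ/20002:
  Dept IV: (9871/20002)²·(1−1976/9871)·18.3/1976 = 0.0018039753
  Dept III: (8987/20002)²·(1−1957/8987)·4.268/1957 = 3.4439497 × 10^-4
  Dept I: (1144/20002)²·(1−248/1144)·21.8/248 = 2.2521225 × 10^-4
  → Var(ȳ_str) = 0.0023735825.
Var(ȳ_srs) = (1 − 4181/20002)·17.26/4181 = 0.0032652853.
deff = 0.0023735825 / 0.0032652853 = 0.7269.

0.7269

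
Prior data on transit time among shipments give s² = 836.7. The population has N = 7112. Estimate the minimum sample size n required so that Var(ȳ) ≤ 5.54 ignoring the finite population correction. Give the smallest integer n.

Without fpc, n₀ = s²/D = 836.7/5.54 = 151.0289.
Rounding up, n = 152.

152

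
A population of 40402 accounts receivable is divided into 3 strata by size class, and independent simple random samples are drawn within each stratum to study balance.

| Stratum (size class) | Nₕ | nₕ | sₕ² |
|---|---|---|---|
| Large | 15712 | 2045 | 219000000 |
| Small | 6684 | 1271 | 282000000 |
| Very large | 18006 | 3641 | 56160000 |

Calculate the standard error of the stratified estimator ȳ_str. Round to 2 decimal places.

Var(ȳ_str) = Σₕ Wₕ²(1 − fₕ)sₕ²/nₕ with Wₕ = Nₕ/N, N = 40402.
Large: Wₕ = 0.38889164; term = 0.38889164²·(1 − 0.13015530)·219000000/2045 = 14088.013.
Small: Wₕ = 0.16543735; term = 0.16543735²·(1 − 0.19015560)·282000000/1271 = 4917.8162.
Very large: Wₕ = 0.44567101; term = 0.44567101²·(1 − 0.20221037)·56160000/3641 = 2444.1259.
Sum = 21449.955.
SE = √(21449.955) = 146.46.

146.46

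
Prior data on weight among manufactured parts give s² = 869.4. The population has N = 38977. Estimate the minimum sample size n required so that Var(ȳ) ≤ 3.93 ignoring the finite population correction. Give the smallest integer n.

Without fpc, n₀ = s²/D = 869.4/3.93 = 221.2214.
Rounding up, n = 222.

222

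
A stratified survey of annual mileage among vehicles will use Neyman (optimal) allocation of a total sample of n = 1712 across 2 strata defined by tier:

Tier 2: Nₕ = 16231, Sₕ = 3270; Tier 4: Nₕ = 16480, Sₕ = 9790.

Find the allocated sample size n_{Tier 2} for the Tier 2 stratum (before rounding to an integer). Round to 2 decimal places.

423.78

Neyman allocation: nₕ = n·NₕSₕ / Σⱼ NⱼSⱼ.
Σ NⱼSⱼ = 16231·3270 + 16480·9790 = 2.1441457 × 10^8.
n_{Tier 2} = 1712·16231·3270 / (2.1441457 × 10^8) = 423.78.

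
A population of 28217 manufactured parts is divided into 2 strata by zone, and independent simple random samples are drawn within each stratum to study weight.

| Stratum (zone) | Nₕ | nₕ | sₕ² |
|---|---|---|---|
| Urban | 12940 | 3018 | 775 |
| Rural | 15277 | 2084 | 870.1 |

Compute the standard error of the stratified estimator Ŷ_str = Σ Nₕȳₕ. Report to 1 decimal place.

Var(Ŷ_str) = Σₕ Nₕ²(1 − fₕ)sₕ²/nₕ.
Urban: 12940²·(1 − 3018/12940)·775/3018 = 3.2969774 × 10^7.
Rural: 15277²·(1 − 2084/15277)·870.1/2084 = 8.4149801 × 10^7.
Sum = 1.1711958 × 10^8.
SE = √(1.1711958 × 10^8) = 10822.2.

10822.2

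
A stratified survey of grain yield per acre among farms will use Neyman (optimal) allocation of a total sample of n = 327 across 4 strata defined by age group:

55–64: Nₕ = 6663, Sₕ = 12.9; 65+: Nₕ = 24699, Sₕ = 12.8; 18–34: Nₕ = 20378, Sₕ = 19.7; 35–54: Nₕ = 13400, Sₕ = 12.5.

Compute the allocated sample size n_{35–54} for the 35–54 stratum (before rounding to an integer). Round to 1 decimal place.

Neyman allocation: nₕ = n·NₕSₕ / Σⱼ NⱼSⱼ.
Σ NⱼSⱼ = 6663·12.9 + 24699·12.8 + 20378·19.7 + 13400·12.5 = 971046.5.
n_{35–54} = 327·13400·12.5 / 971046.5 = 56.4.

56.4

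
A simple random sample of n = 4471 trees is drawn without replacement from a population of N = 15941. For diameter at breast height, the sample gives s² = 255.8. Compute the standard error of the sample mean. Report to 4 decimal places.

0.2029

Under SRS without replacement, Var(ȳ) = (1 − f)·s²/n with f = n/N = 4471/15941 = 0.28047174.
Var(ȳ) = (1 − 0.28047174)·255.8/4471 = 0.71952826·0.057213151 = 0.041166479.
SE(ȳ) = √(0.041166479) = 0.2029.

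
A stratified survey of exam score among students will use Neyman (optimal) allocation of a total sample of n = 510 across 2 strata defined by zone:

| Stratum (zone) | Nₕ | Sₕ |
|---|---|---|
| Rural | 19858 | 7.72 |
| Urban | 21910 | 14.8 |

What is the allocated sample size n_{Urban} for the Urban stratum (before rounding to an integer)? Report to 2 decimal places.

Neyman allocation: nₕ = n·NₕSₕ / Σⱼ NⱼSⱼ.
Σ NⱼSⱼ = 19858·7.72 + 21910·14.8 = 477571.76.
n_{Urban} = 510·21910·14.8 / 477571.76 = 346.29.

346.29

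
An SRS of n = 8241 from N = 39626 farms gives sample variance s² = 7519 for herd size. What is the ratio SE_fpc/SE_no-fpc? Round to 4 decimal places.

f = n/N = 8241/39626 = 0.20796951.
SE_no-fpc = √(s²/n) = 0.9551907; SE_fpc = √((1−f)s²/n) = 0.85008242.
Ratio = √(1−f) = 0.88996095.

0.8900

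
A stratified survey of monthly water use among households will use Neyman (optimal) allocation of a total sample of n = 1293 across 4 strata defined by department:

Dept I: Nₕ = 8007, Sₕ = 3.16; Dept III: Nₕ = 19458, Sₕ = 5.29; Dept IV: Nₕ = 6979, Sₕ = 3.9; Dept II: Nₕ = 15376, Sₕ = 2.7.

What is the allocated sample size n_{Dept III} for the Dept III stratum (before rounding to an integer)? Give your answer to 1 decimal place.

675.7

Neyman allocation: nₕ = n·NₕSₕ / Σⱼ NⱼSⱼ.
Σ NⱼSⱼ = 8007·3.16 + 19458·5.29 + 6979·3.9 + 15376·2.7 = 196968.24.
n_{Dept III} = 1293·19458·5.29 / 196968.24 = 675.7.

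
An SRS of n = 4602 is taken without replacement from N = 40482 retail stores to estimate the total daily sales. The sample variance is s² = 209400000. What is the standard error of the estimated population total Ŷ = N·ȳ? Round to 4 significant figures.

8.130 × 10^6

Var(Ŷ) = N²·Var(ȳ) = N²·(1 − n/N)·s²/n.
f = 4602/40482 = 0.11368015; Var(ȳ) = 0.88631985·209400000/4602 = 40329.286.
Var(Ŷ) = 40482² · 40329.286 = 6.6091324 × 10^13.
SE(Ŷ) = √(6.6091324 × 10^13) = 8.130 × 10^6.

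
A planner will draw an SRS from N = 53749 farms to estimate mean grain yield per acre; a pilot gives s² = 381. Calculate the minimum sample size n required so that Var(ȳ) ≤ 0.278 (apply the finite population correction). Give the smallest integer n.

Without fpc, n₀ = s²/D = 381/0.278 = 1370.5036.
With fpc, (1 − n/N)·s²/n ≤ D requires n ≥ n₀/(1 + n₀/N) = 1370.5036/(1 + 1370.5036/53749) = 1336.4271.
Rounding up, n = 1337.

1337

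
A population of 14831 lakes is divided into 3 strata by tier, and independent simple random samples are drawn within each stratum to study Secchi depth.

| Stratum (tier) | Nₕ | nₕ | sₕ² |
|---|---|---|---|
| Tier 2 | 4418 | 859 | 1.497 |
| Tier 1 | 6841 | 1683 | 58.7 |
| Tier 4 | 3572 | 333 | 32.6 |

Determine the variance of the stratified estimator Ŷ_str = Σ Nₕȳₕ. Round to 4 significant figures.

2.391 × 10^6

Var(Ŷ_str) = Σₕ Nₕ²(1 − fₕ)sₕ²/nₕ.
Tier 2: 4418²·(1 − 859/4418)·1.497/859 = 27402.005.
Tier 1: 6841²·(1 − 1683/6841)·58.7/1683 = 1.2307077 × 10^6.
Tier 4: 3572²·(1 − 333/3572)·32.6/333 = 1.1326501 × 10^6.
Sum = 2.3907598 × 10^6.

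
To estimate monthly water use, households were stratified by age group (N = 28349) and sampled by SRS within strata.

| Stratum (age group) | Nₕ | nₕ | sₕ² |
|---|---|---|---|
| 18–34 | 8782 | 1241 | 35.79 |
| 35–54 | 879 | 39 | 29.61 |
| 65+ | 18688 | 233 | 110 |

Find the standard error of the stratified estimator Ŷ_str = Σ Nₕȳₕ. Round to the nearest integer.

Var(Ŷ_str) = Σₕ Nₕ²(1 − fₕ)sₕ²/nₕ.
18–34: 8782²·(1 − 1241/8782)·35.79/1241 = 1.9099073 × 10^6.
35–54: 879²·(1 − 39/879)·29.61/39 = 560585.63.
65+: 18688²·(1 − 233/18688)·110/233 = 1.6282221 × 10^8.
Sum = 1.652927 × 10^8.
SE = √(1.652927 × 10^8) = 12857.

12857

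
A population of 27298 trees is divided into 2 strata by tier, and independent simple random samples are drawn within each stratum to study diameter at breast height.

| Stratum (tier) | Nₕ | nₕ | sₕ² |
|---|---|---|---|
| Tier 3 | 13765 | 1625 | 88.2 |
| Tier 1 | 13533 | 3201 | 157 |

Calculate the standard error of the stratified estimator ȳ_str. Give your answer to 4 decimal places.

0.1462

Var(ȳ_str) = Σₕ Wₕ²(1 − fₕ)sₕ²/nₕ with Wₕ = Nₕ/N, N = 27298.
Tier 3: Wₕ = 0.50424940; term = 0.50424940²·(1 − 0.11805303)·88.2/1625 = 0.012171622.
Tier 1: Wₕ = 0.49575060; term = 0.49575060²·(1 − 0.23653292)·157/3201 = 0.0092030292.
Sum = 0.021374651.
SE = √(0.021374651) = 0.1462.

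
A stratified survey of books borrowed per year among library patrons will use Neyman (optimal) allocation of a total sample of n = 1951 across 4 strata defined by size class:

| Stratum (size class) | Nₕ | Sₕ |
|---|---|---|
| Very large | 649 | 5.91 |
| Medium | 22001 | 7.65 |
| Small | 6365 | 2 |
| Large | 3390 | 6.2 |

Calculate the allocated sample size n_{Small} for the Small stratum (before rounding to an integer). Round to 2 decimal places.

Neyman allocation: nₕ = n·NₕSₕ / Σⱼ NⱼSⱼ.
Σ NⱼSⱼ = 649·5.91 + 22001·7.65 + 6365·2 + 3390·6.2 = 205891.24.
n_{Small} = 1951·6365·2 / 205891.24 = 120.63.

120.63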